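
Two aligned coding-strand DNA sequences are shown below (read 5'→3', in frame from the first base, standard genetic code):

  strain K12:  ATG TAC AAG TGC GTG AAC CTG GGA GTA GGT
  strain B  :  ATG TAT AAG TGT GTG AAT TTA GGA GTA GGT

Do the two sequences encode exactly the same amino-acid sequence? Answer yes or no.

yes

Codon 1: ATG Met / ATG Met — identical.
Codon 2: TAC Tyr / TAT Tyr — synonymous.
Codon 3: AAG Lys / AAG Lys — identical.
Codon 4: TGC Cys / TGT Cys — synonymous.
Codon 5: GTG Val / GTG Val — identical.
Codon 6: AAC Asn / AAT Asn — synonymous.
Codon 7: CTG Leu / TTA Leu — synonymous.
Codon 8: GGA Gly / GGA Gly — identical.
Codon 9: GTA Val / GTA Val — identical.
Codon 10: GGT Gly / GGT Gly — identical.
Nonsynonymous differences: 0 → same protein.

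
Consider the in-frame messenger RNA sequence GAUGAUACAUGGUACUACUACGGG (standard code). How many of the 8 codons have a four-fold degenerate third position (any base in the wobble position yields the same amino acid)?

Codon 1 GAU (Asp): third position 2-fold.
Codon 2 GAU (Asp): third position 2-fold.
Codon 3 ACA (Thr): third position 4-fold.
Codon 4 UGG (Trp): third position 1-fold.
Codon 5 UAC (Tyr): third position 2-fold.
Codon 6 UAC (Tyr): third position 2-fold.
Codon 7 UAC (Tyr): third position 2-fold.
Codon 8 GGG (Gly): third position 4-fold.
Four-fold degenerate third positions: 2.

2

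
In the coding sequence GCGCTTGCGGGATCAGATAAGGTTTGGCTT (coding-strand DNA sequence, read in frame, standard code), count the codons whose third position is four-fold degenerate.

Codon 1 GCG (Ala): third position 4-fold.
Codon 2 CTT (Leu): third position 4-fold.
Codon 3 GCG (Ala): third position 4-fold.
Codon 4 GGA (Gly): third position 4-fold.
Codon 5 TCA (Ser): third position 4-fold.
Codon 6 GAT (Asp): third position 2-fold.
Codon 7 AAG (Lys): third position 2-fold.
Codon 8 GTT (Val): third position 4-fold.
Codon 9 TGG (Trp): third position 1-fold.
Codon 10 CTT (Leu): third position 4-fold.
Four-fold degenerate third positions: 7.

7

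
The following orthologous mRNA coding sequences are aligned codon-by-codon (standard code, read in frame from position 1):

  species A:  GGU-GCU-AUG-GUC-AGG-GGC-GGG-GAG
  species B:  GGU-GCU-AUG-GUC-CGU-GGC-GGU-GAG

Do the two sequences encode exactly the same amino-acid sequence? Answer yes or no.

Codon 1: GGU Gly / GGU Gly — identical.
Codon 2: GCU Ala / GCU Ala — identical.
Codon 3: AUG Met / AUG Met — identical.
Codon 4: GUC Val / GUC Val — identical.
Codon 5: AGG Arg / CGU Arg — synonymous.
Codon 6: GGC Gly / GGC Gly — identical.
Codon 7: GGG Gly / GGU Gly — synonymous.
Codon 8: GAG Glu / GAG Glu — identical.
Nonsynonymous differences: 0 → same protein.

yes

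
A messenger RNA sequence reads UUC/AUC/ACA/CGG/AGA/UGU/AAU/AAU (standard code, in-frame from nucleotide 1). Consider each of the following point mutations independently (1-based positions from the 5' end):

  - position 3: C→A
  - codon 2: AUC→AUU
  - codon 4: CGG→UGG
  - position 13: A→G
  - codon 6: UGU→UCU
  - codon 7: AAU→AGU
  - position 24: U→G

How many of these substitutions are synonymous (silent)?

Codon 1: UUC (Phe) → UUA (Leu) — missense.
Codon 2: AUC (Ile) → AUU (Ile) — synonymous.
Codon 4: CGG (Arg) → UGG (Trp) — missense.
Codon 5: AGA (Arg) → GGA (Gly) — missense.
Codon 6: UGU (Cys) → UCU (Ser) — missense.
Codon 7: AAU (Asn) → AGU (Ser) — missense.
Codon 8: AAU (Asn) → AAG (Lys) — missense.
Synonymous: 1 of 7.

1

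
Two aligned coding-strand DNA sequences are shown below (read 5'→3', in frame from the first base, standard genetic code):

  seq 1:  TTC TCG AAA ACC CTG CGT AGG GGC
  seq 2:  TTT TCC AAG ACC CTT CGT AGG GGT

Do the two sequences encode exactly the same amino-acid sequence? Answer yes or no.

Codon 1: TTC Phe / TTT Phe — synonymous.
Codon 2: TCG Ser / TCC Ser — synonymous.
Codon 3: AAA Lys / AAG Lys — synonymous.
Codon 4: ACC Thr / ACC Thr — identical.
Codon 5: CTG Leu / CTT Leu — synonymous.
Codon 6: CGT Arg / CGT Arg — identical.
Codon 7: AGG Arg / AGG Arg — identical.
Codon 8: GGC Gly / GGT Gly — synonymous.
Nonsynonymous differences: 0 → same protein.

yes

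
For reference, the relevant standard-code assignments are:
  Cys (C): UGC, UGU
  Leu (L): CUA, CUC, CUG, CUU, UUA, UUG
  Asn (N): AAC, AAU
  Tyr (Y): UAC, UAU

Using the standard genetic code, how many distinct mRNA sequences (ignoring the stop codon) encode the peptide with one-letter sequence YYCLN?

Tyr: 2 codons.
Tyr: 2 codons.
Cys: 2 codons.
Leu: 6 codons.
Asn: 2 codons.
2 × 2 × 2 × 6 × 2 = 96.

96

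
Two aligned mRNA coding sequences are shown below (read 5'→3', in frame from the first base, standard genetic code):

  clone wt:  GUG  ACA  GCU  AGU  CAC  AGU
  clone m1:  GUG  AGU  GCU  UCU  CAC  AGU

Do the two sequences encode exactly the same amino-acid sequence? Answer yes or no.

Codon 1: GUG Val / GUG Val — identical.
Codon 2: ACA Thr / AGU Ser — nonsynonymous.
Codon 3: GCU Ala / GCU Ala — identical.
Codon 4: AGU Ser / UCU Ser — synonymous.
Codon 5: CAC His / CAC His — identical.
Codon 6: AGU Ser / AGU Ser — identical.
Nonsynonymous differences: 1 → different protein.

no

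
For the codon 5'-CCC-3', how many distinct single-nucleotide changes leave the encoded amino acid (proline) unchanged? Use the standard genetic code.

Position 1: none → 0 synonymous.
Position 2: none → 0 synonymous.
Position 3: CCT, CCA, CCG → 3 synonymous.
Total: 0 + 0 + 3 = 3.

3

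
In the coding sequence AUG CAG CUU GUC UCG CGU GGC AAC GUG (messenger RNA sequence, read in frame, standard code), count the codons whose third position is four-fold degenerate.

Codon 1 AUG (Met): third position 1-fold.
Codon 2 CAG (Gln): third position 2-fold.
Codon 3 CUU (Leu): third position 4-fold.
Codon 4 GUC (Val): third position 4-fold.
Codon 5 UCG (Ser): third position 4-fold.
Codon 6 CGU (Arg): third position 4-fold.
Codon 7 GGC (Gly): third position 4-fold.
Codon 8 AAC (Asn): third position 2-fold.
Codon 9 GUG (Val): third position 4-fold.
Four-fold degenerate third positions: 6.

6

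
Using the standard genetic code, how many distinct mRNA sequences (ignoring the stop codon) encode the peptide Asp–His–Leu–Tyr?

48

Asp: 2 codons.
His: 2 codons.
Leu: 6 codons.
Tyr: 2 codons.
2 × 2 × 6 × 2 = 48.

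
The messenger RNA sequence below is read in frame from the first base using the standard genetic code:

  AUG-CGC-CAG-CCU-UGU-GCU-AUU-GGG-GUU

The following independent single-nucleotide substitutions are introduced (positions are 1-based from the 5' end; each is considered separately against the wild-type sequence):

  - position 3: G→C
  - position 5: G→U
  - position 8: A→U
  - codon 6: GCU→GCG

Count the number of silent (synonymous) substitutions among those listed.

Codon 1: AUG (Met) → AUC (Ile) — missense.
Codon 2: CGC (Arg) → CUC (Leu) — missense.
Codon 3: CAG (Gln) → CUG (Leu) — missense.
Codon 6: GCU (Ala) → GCG (Ala) — synonymous.
Synonymous: 1 of 4.

1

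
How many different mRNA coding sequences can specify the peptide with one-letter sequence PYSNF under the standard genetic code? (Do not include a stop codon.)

192

Pro: 4 codons.
Tyr: 2 codons.
Ser: 6 codons.
Asn: 2 codons.
Phe: 2 codons.
4 × 2 × 6 × 2 × 2 = 192.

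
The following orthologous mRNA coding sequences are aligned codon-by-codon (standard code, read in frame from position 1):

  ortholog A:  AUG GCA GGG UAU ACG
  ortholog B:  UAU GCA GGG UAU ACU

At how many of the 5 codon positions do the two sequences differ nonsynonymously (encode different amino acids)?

Codon 1: AUG Met / UAU Tyr — nonsynonymous.
Codon 2: GCA Ala / GCA Ala — identical.
Codon 3: GGG Gly / GGG Gly — identical.
Codon 4: UAU Tyr / UAU Tyr — identical.
Codon 5: ACG Thr / ACU Thr — synonymous.
Nonsynonymous differences: 1.

1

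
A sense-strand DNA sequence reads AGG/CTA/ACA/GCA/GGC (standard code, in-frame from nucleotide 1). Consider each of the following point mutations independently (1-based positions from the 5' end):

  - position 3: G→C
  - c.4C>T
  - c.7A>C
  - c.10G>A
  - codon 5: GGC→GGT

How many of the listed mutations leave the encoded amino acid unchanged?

Codon 1: AGG (Arg) → AGC (Ser) — missense.
Codon 2: CTA (Leu) → TTA (Leu) — synonymous.
Codon 3: ACA (Thr) → CCA (Pro) — missense.
Codon 4: GCA (Ala) → ACA (Thr) — missense.
Codon 5: GGC (Gly) → GGT (Gly) — synonymous.
Synonymous: 2 of 5.

2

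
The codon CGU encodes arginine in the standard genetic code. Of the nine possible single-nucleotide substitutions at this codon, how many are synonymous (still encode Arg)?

3

Position 1: none → 0 synonymous.
Position 2: none → 0 synonymous.
Position 3: CGC, CGA, CGG → 3 synonymous.
Total: 0 + 0 + 3 = 3.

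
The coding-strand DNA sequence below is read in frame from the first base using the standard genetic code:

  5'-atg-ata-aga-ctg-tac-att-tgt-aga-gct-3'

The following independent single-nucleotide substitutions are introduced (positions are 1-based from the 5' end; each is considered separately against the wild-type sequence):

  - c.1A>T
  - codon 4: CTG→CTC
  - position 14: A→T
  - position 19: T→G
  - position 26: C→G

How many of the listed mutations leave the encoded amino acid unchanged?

Codon 1: ATG (Met) → TTG (Leu) — missense.
Codon 4: CTG (Leu) → CTC (Leu) — synonymous.
Codon 5: TAC (Tyr) → TTC (Phe) — missense.
Codon 7: TGT (Cys) → GGT (Gly) — missense.
Codon 9: GCT (Ala) → GGT (Gly) — missense.
Synonymous: 1 of 5.

1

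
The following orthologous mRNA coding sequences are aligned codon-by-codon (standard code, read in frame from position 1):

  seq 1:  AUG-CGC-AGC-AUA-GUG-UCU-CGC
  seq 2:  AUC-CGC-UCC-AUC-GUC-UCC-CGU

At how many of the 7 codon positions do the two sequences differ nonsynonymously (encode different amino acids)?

1

Codon 1: AUG Met / AUC Ile — nonsynonymous.
Codon 2: CGC Arg / CGC Arg — identical.
Codon 3: AGC Ser / UCC Ser — synonymous.
Codon 4: AUA Ile / AUC Ile — synonymous.
Codon 5: GUG Val / GUC Val — synonymous.
Codon 6: UCU Ser / UCC Ser — synonymous.
Codon 7: CGC Arg / CGU Arg — synonymous.
Nonsynonymous differences: 1.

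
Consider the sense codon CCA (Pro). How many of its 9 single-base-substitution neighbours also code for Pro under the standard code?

Position 1: none → 0 synonymous.
Position 2: none → 0 synonymous.
Position 3: CCT, CCC, CCG → 3 synonymous.
Total: 0 + 0 + 3 = 3.

3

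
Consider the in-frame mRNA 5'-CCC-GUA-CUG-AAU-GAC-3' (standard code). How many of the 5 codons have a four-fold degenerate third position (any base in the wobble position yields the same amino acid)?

3

Codon 1 CCC (Pro): third position 4-fold.
Codon 2 GUA (Val): third position 4-fold.
Codon 3 CUG (Leu): third position 4-fold.
Codon 4 AAU (Asn): third position 2-fold.
Codon 5 GAC (Asp): third position 2-fold.
Four-fold degenerate third positions: 3.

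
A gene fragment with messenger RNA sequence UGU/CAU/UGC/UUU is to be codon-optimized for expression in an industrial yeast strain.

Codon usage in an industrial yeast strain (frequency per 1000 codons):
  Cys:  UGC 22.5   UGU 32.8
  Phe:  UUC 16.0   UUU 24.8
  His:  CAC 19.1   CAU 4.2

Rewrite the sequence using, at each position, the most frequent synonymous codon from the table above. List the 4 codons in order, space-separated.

Codon 1 (Cys): best is UGU at 32.8.
Codon 2 (His): best is CAC at 19.1.
Codon 3 (Cys): best is UGU at 32.8.
Codon 4 (Phe): best is UUU at 24.8.

UGU CAC UGU UUU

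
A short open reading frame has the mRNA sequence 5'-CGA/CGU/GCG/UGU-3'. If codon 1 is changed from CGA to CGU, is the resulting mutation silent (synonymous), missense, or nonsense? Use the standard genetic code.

Position 3 falls in codon 1: CGA → Arg.
After the substitution the codon is CGU → Arg.
Both encode Arg, so the change is synonymous.

silent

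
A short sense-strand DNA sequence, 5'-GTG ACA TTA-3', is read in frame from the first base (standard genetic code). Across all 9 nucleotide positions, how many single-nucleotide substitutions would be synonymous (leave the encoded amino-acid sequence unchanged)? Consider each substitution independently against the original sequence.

8

Codon 1 (GTG, Val): 3 synonymous substitutions.
Codon 2 (ACA, Thr): 3 synonymous substitutions.
Codon 3 (TTA, Leu): 2 synonymous substitutions.
Total: 3 + 3 + 2 = 8.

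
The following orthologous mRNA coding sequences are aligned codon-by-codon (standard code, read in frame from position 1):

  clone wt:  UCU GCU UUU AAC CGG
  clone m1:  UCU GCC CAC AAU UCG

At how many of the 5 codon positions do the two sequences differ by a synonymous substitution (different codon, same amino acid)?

2

Codon 1: UCU Ser / UCU Ser — identical.
Codon 2: GCU Ala / GCC Ala — synonymous.
Codon 3: UUU Phe / CAC His — nonsynonymous.
Codon 4: AAC Asn / AAU Asn — synonymous.
Codon 5: CGG Arg / UCG Ser — nonsynonymous.
Synonymous differences: 2.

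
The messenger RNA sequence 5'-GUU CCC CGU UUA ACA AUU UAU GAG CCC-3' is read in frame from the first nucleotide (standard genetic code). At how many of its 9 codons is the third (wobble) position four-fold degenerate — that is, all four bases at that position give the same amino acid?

5

Codon 1 GUU (Val): third position 4-fold.
Codon 2 CCC (Pro): third position 4-fold.
Codon 3 CGU (Arg): third position 4-fold.
Codon 4 UUA (Leu): third position 2-fold.
Codon 5 ACA (Thr): third position 4-fold.
Codon 6 AUU (Ile): third position 3-fold.
Codon 7 UAU (Tyr): third position 2-fold.
Codon 8 GAG (Glu): third position 2-fold.
Codon 9 CCC (Pro): third position 4-fold.
Four-fold degenerate third positions: 5.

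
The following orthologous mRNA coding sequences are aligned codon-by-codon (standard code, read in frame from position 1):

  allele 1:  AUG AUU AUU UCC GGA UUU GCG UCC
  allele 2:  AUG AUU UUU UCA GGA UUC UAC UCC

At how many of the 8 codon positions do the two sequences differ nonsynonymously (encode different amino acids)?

Codon 1: AUG Met / AUG Met — identical.
Codon 2: AUU Ile / AUU Ile — identical.
Codon 3: AUU Ile / UUU Phe — nonsynonymous.
Codon 4: UCC Ser / UCA Ser — synonymous.
Codon 5: GGA Gly / GGA Gly — identical.
Codon 6: UUU Phe / UUC Phe — synonymous.
Codon 7: GCG Ala / UAC Tyr — nonsynonymous.
Codon 8: UCC Ser / UCC Ser — identical.
Nonsynonymous differences: 2.

2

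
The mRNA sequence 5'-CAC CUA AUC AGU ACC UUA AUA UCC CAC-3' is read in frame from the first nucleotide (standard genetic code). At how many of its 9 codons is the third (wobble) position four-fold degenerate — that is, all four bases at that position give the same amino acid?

3

Codon 1 CAC (His): third position 2-fold.
Codon 2 CUA (Leu): third position 4-fold.
Codon 3 AUC (Ile): third position 3-fold.
Codon 4 AGU (Ser): third position 2-fold.
Codon 5 ACC (Thr): third position 4-fold.
Codon 6 UUA (Leu): third position 2-fold.
Codon 7 AUA (Ile): third position 3-fold.
Codon 8 UCC (Ser): third position 4-fold.
Codon 9 CAC (His): third position 2-fold.
Four-fold degenerate third positions: 3.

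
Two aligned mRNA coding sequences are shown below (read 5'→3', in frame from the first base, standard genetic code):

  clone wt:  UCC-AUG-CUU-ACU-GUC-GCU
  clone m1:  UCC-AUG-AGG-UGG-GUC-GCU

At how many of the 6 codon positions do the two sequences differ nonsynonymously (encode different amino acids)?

Codon 1: UCC Ser / UCC Ser — identical.
Codon 2: AUG Met / AUG Met — identical.
Codon 3: CUU Leu / AGG Arg — nonsynonymous.
Codon 4: ACU Thr / UGG Trp — nonsynonymous.
Codon 5: GUC Val / GUC Val — identical.
Codon 6: GCU Ala / GCU Ala — identical.
Nonsynonymous differences: 2.

2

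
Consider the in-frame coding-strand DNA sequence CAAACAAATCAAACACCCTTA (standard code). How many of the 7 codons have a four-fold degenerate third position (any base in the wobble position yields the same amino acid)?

3

Codon 1 CAA (Gln): third position 2-fold.
Codon 2 ACA (Thr): third position 4-fold.
Codon 3 AAT (Asn): third position 2-fold.
Codon 4 CAA (Gln): third position 2-fold.
Codon 5 ACA (Thr): third position 4-fold.
Codon 6 CCC (Pro): third position 4-fold.
Codon 7 TTA (Leu): third position 2-fold.
Four-fold degenerate third positions: 3.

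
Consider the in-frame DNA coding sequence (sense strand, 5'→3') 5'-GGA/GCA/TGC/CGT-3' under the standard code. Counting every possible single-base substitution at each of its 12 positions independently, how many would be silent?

10

Codon 1 (GGA, Gly): 3 synonymous substitutions.
Codon 2 (GCA, Ala): 3 synonymous substitutions.
Codon 3 (TGC, Cys): 1 synonymous substitution.
Codon 4 (CGT, Arg): 3 synonymous substitutions.
Total: 3 + 3 + 1 + 3 = 10.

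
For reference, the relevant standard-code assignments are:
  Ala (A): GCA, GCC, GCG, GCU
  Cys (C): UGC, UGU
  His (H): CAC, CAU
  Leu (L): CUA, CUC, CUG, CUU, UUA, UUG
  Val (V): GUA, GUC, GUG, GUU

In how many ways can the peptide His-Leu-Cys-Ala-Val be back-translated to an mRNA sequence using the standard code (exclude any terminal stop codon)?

His: 2 codons.
Leu: 6 codons.
Cys: 2 codons.
Ala: 4 codons.
Val: 4 codons.
2 × 6 × 2 × 4 × 4 = 384.

384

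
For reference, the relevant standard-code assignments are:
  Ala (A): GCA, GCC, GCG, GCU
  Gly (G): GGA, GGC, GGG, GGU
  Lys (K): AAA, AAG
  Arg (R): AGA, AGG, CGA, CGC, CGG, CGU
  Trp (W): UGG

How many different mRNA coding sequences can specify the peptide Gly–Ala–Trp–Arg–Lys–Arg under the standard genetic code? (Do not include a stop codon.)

Gly: 4 codons.
Ala: 4 codons.
Trp: 1 codon.
Arg: 6 codons.
Lys: 2 codons.
Arg: 6 codons.
4 × 4 × 1 × 6 × 2 × 6 = 1152.

1152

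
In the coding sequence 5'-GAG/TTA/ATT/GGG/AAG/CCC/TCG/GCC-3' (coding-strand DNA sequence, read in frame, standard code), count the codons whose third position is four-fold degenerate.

4

Codon 1 GAG (Glu): third position 2-fold.
Codon 2 TTA (Leu): third position 2-fold.
Codon 3 ATT (Ile): third position 3-fold.
Codon 4 GGG (Gly): third position 4-fold.
Codon 5 AAG (Lys): third position 2-fold.
Codon 6 CCC (Pro): third position 4-fold.
Codon 7 TCG (Ser): third position 4-fold.
Codon 8 GCC (Ala): third position 4-fold.
Four-fold degenerate third positions: 4.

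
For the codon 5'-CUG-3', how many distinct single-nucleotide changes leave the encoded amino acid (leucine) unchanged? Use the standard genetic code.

Position 1: UUG → 1 synonymous.
Position 2: none → 0 synonymous.
Position 3: CUU, CUC, CUA → 3 synonymous.
Total: 1 + 0 + 3 = 4.

4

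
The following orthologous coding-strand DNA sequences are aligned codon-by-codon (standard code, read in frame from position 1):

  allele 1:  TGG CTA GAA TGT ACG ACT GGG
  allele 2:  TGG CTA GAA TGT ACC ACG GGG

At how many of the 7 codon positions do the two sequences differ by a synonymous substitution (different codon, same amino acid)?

2

Codon 1: TGG Trp / TGG Trp — identical.
Codon 2: CTA Leu / CTA Leu — identical.
Codon 3: GAA Glu / GAA Glu — identical.
Codon 4: TGT Cys / TGT Cys — identical.
Codon 5: ACG Thr / ACC Thr — synonymous.
Codon 6: ACT Thr / ACG Thr — synonymous.
Codon 7: GGG Gly / GGG Gly — identical.
Synonymous differences: 2.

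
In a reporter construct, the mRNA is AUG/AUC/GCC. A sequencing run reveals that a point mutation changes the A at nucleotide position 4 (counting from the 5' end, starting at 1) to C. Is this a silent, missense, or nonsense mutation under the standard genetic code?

Position 4 falls in codon 2: AUC → Ile.
After the substitution the codon is CUC → Leu.
Ile ≠ Leu, so this is a missense mutation.

missense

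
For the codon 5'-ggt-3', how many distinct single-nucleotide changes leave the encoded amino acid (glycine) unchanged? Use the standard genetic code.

Position 1: none → 0 synonymous.
Position 2: none → 0 synonymous.
Position 3: GGC, GGA, GGG → 3 synonymous.
Total: 0 + 0 + 3 = 3.

3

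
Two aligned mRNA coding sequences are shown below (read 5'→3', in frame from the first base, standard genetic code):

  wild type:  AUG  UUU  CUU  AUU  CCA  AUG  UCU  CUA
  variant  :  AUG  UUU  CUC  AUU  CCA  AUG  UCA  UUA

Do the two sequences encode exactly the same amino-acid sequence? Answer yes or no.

Codon 1: AUG Met / AUG Met — identical.
Codon 2: UUU Phe / UUU Phe — identical.
Codon 3: CUU Leu / CUC Leu — synonymous.
Codon 4: AUU Ile / AUU Ile — identical.
Codon 5: CCA Pro / CCA Pro — identical.
Codon 6: AUG Met / AUG Met — identical.
Codon 7: UCU Ser / UCA Ser — synonymous.
Codon 8: CUA Leu / UUA Leu — synonymous.
Nonsynonymous differences: 0 → same protein.

yes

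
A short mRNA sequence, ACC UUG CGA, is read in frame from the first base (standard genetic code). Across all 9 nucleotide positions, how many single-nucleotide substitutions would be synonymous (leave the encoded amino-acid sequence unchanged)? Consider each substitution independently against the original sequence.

Codon 1 (ACC, Thr): 3 synonymous substitutions.
Codon 2 (UUG, Leu): 2 synonymous substitutions.
Codon 3 (CGA, Arg): 4 synonymous substitutions.
Total: 3 + 2 + 4 = 9.

9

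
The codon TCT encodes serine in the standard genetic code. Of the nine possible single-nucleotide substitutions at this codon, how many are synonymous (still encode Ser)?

Position 1: none → 0 synonymous.
Position 2: none → 0 synonymous.
Position 3: TCC, TCA, TCG → 3 synonymous.
Total: 0 + 0 + 3 = 3.

3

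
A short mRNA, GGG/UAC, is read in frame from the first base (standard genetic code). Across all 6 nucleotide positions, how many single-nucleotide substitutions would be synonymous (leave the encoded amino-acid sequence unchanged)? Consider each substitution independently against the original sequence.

Codon 1 (GGG, Gly): 3 synonymous substitutions.
Codon 2 (UAC, Tyr): 1 synonymous substitution.
Total: 3 + 1 = 4.

4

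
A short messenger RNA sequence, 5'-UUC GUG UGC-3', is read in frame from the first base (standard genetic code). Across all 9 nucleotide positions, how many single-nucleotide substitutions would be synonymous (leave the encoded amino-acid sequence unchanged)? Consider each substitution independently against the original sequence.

5

Codon 1 (UUC, Phe): 1 synonymous substitution.
Codon 2 (GUG, Val): 3 synonymous substitutions.
Codon 3 (UGC, Cys): 1 synonymous substitution.
Total: 1 + 3 + 1 = 5.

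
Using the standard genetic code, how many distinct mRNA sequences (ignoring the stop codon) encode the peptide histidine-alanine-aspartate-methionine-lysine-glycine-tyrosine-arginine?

1536

His: 2 codons.
Ala: 4 codons.
Asp: 2 codons.
Met: 1 codon.
Lys: 2 codons.
Gly: 4 codons.
Tyr: 2 codons.
Arg: 6 codons.
2 × 4 × 2 × 1 × 2 × 4 × 2 × 6 = 1536.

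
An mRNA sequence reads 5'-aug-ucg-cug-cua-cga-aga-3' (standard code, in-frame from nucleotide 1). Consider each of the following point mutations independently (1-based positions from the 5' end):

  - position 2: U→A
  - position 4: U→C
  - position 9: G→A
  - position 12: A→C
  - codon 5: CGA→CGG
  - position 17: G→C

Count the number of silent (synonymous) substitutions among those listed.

3

Codon 1: AUG (Met) → AAG (Lys) — missense.
Codon 2: UCG (Ser) → CCG (Pro) — missense.
Codon 3: CUG (Leu) → CUA (Leu) — synonymous.
Codon 4: CUA (Leu) → CUC (Leu) — synonymous.
Codon 5: CGA (Arg) → CGG (Arg) — synonymous.
Codon 6: AGA (Arg) → ACA (Thr) — missense.
Synonymous: 3 of 6.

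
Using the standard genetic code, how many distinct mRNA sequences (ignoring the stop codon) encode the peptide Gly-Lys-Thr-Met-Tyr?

Gly: 4 codons.
Lys: 2 codons.
Thr: 4 codons.
Met: 1 codon.
Tyr: 2 codons.
4 × 2 × 4 × 1 × 2 = 64.

64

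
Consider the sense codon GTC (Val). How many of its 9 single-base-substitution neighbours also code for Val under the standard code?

Position 1: none → 0 synonymous.
Position 2: none → 0 synonymous.
Position 3: GTT, GTA, GTG → 3 synonymous.
Total: 0 + 0 + 3 = 3.

3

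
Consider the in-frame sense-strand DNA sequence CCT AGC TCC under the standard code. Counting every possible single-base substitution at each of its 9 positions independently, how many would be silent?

7

Codon 1 (CCT, Pro): 3 synonymous substitutions.
Codon 2 (AGC, Ser): 1 synonymous substitution.
Codon 3 (TCC, Ser): 3 synonymous substitutions.
Total: 3 + 1 + 3 = 7.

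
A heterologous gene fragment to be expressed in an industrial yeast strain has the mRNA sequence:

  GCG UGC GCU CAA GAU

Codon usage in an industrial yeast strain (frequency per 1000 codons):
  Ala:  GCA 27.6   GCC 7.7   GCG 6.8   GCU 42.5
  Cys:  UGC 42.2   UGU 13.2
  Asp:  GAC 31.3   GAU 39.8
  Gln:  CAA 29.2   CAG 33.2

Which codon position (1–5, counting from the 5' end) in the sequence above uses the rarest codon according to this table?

Codon 1 GCG (Ala): 6.8 per 1000.
Codon 2 UGC (Cys): 42.2 per 1000.
Codon 3 GCU (Ala): 42.5 per 1000.
Codon 4 CAA (Gln): 29.2 per 1000.
Codon 5 GAU (Asp): 39.8 per 1000.
Lowest frequency is 6.8 at codon 1.

1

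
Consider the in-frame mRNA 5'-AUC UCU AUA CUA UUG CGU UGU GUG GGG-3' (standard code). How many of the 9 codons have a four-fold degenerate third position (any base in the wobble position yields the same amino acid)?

5

Codon 1 AUC (Ile): third position 3-fold.
Codon 2 UCU (Ser): third position 4-fold.
Codon 3 AUA (Ile): third position 3-fold.
Codon 4 CUA (Leu): third position 4-fold.
Codon 5 UUG (Leu): third position 2-fold.
Codon 6 CGU (Arg): third position 4-fold.
Codon 7 UGU (Cys): third position 2-fold.
Codon 8 GUG (Val): third position 4-fold.
Codon 9 GGG (Gly): third position 4-fold.
Four-fold degenerate third positions: 5.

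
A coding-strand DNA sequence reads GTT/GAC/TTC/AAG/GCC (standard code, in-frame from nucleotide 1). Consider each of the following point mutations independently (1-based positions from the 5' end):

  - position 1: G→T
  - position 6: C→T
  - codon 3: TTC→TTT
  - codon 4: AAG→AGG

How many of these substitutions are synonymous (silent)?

Codon 1: GTT (Val) → TTT (Phe) — missense.
Codon 2: GAC (Asp) → GAT (Asp) — synonymous.
Codon 3: TTC (Phe) → TTT (Phe) — synonymous.
Codon 4: AAG (Lys) → AGG (Arg) — missense.
Synonymous: 2 of 4.

2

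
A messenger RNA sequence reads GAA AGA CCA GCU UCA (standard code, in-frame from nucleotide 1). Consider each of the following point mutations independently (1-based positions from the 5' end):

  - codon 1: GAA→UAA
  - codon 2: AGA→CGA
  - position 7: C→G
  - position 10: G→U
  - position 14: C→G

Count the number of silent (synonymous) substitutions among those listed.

Codon 1: GAA (Glu) → UAA (Stop) — nonsense.
Codon 2: AGA (Arg) → CGA (Arg) — synonymous.
Codon 3: CCA (Pro) → GCA (Ala) — missense.
Codon 4: GCU (Ala) → UCU (Ser) — missense.
Codon 5: UCA (Ser) → UGA (Stop) — nonsense.
Synonymous: 1 of 5.

1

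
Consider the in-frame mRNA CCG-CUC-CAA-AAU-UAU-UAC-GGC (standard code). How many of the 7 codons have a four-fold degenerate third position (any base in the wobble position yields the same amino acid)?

3

Codon 1 CCG (Pro): third position 4-fold.
Codon 2 CUC (Leu): third position 4-fold.
Codon 3 CAA (Gln): third position 2-fold.
Codon 4 AAU (Asn): third position 2-fold.
Codon 5 UAU (Tyr): third position 2-fold.
Codon 6 UAC (Tyr): third position 2-fold.
Codon 7 GGC (Gly): third position 4-fold.
Four-fold degenerate third positions: 3.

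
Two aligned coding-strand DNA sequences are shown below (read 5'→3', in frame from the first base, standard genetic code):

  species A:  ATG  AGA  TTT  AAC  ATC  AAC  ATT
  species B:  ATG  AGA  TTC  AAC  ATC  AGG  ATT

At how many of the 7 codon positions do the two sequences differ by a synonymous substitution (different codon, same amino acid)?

1

Codon 1: ATG Met / ATG Met — identical.
Codon 2: AGA Arg / AGA Arg — identical.
Codon 3: TTT Phe / TTC Phe — synonymous.
Codon 4: AAC Asn / AAC Asn — identical.
Codon 5: ATC Ile / ATC Ile — identical.
Codon 6: AAC Asn / AGG Arg — nonsynonymous.
Codon 7: ATT Ile / ATT Ile — identical.
Synonymous differences: 1.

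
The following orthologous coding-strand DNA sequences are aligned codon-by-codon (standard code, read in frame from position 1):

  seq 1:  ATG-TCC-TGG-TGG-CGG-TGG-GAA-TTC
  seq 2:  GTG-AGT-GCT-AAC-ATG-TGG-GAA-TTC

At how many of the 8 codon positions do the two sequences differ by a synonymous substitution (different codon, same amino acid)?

Codon 1: ATG Met / GTG Val — nonsynonymous.
Codon 2: TCC Ser / AGT Ser — synonymous.
Codon 3: TGG Trp / GCT Ala — nonsynonymous.
Codon 4: TGG Trp / AAC Asn — nonsynonymous.
Codon 5: CGG Arg / ATG Met — nonsynonymous.
Codon 6: TGG Trp / TGG Trp — identical.
Codon 7: GAA Glu / GAA Glu — identical.
Codon 8: TTC Phe / TTC Phe — identical.
Synonymous differences: 1.

1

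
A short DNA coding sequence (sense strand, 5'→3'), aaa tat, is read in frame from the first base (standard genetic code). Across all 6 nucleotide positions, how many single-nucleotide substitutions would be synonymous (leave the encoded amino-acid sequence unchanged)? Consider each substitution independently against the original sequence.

Codon 1 (AAA, Lys): 1 synonymous substitution.
Codon 2 (TAT, Tyr): 1 synonymous substitution.
Total: 1 + 1 = 2.

2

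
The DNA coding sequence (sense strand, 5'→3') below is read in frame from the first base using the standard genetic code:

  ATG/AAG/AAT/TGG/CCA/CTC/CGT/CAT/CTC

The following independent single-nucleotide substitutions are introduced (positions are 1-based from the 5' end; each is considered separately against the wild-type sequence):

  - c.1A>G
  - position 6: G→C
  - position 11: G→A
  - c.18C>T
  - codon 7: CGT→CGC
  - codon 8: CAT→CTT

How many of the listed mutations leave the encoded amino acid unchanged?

Codon 1: ATG (Met) → GTG (Val) — missense.
Codon 2: AAG (Lys) → AAC (Asn) — missense.
Codon 4: TGG (Trp) → TAG (Stop) — nonsense.
Codon 6: CTC (Leu) → CTT (Leu) — synonymous.
Codon 7: CGT (Arg) → CGC (Arg) — synonymous.
Codon 8: CAT (His) → CTT (Leu) — missense.
Synonymous: 2 of 6.

2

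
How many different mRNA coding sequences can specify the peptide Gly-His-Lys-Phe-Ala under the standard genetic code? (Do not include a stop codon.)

128

Gly: 4 codons.
His: 2 codons.
Lys: 2 codons.
Phe: 2 codons.
Ala: 4 codons.
4 × 2 × 2 × 2 × 4 = 128.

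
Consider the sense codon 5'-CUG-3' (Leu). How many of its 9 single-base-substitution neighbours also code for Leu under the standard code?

4

Position 1: UUG → 1 synonymous.
Position 2: none → 0 synonymous.
Position 3: CUU, CUC, CUA → 3 synonymous.
Total: 1 + 0 + 3 = 4.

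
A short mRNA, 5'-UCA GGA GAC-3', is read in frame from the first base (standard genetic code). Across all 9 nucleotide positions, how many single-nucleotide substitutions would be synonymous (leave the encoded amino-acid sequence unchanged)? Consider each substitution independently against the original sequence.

Codon 1 (UCA, Ser): 3 synonymous substitutions.
Codon 2 (GGA, Gly): 3 synonymous substitutions.
Codon 3 (GAC, Asp): 1 synonymous substitution.
Total: 3 + 3 + 1 = 7.

7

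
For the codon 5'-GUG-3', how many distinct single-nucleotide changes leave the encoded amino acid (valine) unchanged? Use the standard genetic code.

Position 1: none → 0 synonymous.
Position 2: none → 0 synonymous.
Position 3: GUU, GUC, GUA → 3 synonymous.
Total: 0 + 0 + 3 = 3.

3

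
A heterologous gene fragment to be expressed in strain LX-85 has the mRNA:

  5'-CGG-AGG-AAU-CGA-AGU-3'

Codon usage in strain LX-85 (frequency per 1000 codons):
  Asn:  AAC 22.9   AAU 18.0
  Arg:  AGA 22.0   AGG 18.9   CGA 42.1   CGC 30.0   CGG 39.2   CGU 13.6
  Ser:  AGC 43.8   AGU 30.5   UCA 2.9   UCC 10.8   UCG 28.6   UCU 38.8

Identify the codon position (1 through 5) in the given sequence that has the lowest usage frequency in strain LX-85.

Codon 1 CGG (Arg): 39.2 per 1000.
Codon 2 AGG (Arg): 18.9 per 1000.
Codon 3 AAU (Asn): 18.0 per 1000.
Codon 4 CGA (Arg): 42.1 per 1000.
Codon 5 AGU (Ser): 30.5 per 1000.
Lowest frequency is 18.0 at codon 3.

3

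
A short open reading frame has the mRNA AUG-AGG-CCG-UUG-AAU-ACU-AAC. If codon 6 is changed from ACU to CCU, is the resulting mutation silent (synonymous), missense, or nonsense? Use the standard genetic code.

missense

Position 16 falls in codon 6: ACU → Thr.
After the substitution the codon is CCU → Pro.
Thr ≠ Pro, so this is a missense mutation.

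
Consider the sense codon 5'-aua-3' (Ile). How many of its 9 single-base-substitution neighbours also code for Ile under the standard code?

Position 1: none → 0 synonymous.
Position 2: none → 0 synonymous.
Position 3: AUU, AUC → 2 synonymous.
Total: 0 + 0 + 2 = 2.

2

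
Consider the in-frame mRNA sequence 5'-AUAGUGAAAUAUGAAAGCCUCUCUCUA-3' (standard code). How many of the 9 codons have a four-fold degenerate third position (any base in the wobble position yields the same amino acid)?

4

Codon 1 AUA (Ile): third position 3-fold.
Codon 2 GUG (Val): third position 4-fold.
Codon 3 AAA (Lys): third position 2-fold.
Codon 4 UAU (Tyr): third position 2-fold.
Codon 5 GAA (Glu): third position 2-fold.
Codon 6 AGC (Ser): third position 2-fold.
Codon 7 CUC (Leu): third position 4-fold.
Codon 8 UCU (Ser): third position 4-fold.
Codon 9 CUA (Leu): third position 4-fold.
Four-fold degenerate third positions: 4.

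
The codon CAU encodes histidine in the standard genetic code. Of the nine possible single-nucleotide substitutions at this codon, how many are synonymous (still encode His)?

1

Position 1: none → 0 synonymous.
Position 2: none → 0 synonymous.
Position 3: CAC → 1 synonymous.
Total: 0 + 0 + 1 = 1.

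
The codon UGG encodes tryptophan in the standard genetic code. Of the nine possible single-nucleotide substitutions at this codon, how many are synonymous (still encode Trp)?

0

Position 1: none → 0 synonymous.
Position 2: none → 0 synonymous.
Position 3: none → 0 synonymous.
Total: 0 + 0 + 0 = 0.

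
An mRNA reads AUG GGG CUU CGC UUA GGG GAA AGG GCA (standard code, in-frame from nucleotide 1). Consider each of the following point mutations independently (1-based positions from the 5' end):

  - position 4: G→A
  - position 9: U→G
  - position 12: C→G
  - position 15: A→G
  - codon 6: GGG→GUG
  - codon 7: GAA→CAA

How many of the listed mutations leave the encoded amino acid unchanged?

3

Codon 2: GGG (Gly) → AGG (Arg) — missense.
Codon 3: CUU (Leu) → CUG (Leu) — synonymous.
Codon 4: CGC (Arg) → CGG (Arg) — synonymous.
Codon 5: UUA (Leu) → UUG (Leu) — synonymous.
Codon 6: GGG (Gly) → GUG (Val) — missense.
Codon 7: GAA (Glu) → CAA (Gln) — missense.
Synonymous: 3 of 6.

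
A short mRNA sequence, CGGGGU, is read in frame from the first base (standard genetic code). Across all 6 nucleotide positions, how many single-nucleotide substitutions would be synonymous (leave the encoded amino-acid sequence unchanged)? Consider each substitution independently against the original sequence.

7

Codon 1 (CGG, Arg): 4 synonymous substitutions.
Codon 2 (GGU, Gly): 3 synonymous substitutions.
Total: 4 + 3 = 7.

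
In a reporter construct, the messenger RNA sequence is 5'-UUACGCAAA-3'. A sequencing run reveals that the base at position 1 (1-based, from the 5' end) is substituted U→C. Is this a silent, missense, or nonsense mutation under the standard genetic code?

silent

Position 1 falls in codon 1: UUA → Leu.
After the substitution the codon is CUA → Leu.
Both encode Leu, so the change is synonymous.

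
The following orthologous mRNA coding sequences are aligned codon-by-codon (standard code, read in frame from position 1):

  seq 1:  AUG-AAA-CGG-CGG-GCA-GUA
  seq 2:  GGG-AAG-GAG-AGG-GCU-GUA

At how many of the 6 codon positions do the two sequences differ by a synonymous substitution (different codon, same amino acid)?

Codon 1: AUG Met / GGG Gly — nonsynonymous.
Codon 2: AAA Lys / AAG Lys — synonymous.
Codon 3: CGG Arg / GAG Glu — nonsynonymous.
Codon 4: CGG Arg / AGG Arg — synonymous.
Codon 5: GCA Ala / GCU Ala — synonymous.
Codon 6: GUA Val / GUA Val — identical.
Synonymous differences: 3.

3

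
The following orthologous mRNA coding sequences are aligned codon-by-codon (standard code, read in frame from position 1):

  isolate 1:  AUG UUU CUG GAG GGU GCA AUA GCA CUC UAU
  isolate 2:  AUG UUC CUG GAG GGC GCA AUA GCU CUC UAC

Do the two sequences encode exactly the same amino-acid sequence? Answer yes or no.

yes

Codon 1: AUG Met / AUG Met — identical.
Codon 2: UUU Phe / UUC Phe — synonymous.
Codon 3: CUG Leu / CUG Leu — identical.
Codon 4: GAG Glu / GAG Glu — identical.
Codon 5: GGU Gly / GGC Gly — synonymous.
Codon 6: GCA Ala / GCA Ala — identical.
Codon 7: AUA Ile / AUA Ile — identical.
Codon 8: GCA Ala / GCU Ala — synonymous.
Codon 9: CUC Leu / CUC Leu — identical.
Codon 10: UAU Tyr / UAC Tyr — synonymous.
Nonsynonymous differences: 0 → same protein.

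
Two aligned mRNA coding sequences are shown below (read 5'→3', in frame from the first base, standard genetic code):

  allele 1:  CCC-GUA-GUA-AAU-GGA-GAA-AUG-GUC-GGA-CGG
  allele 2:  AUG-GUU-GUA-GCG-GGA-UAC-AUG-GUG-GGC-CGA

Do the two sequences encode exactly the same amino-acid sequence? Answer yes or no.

no

Codon 1: CCC Pro / AUG Met — nonsynonymous.
Codon 2: GUA Val / GUU Val — synonymous.
Codon 3: GUA Val / GUA Val — identical.
Codon 4: AAU Asn / GCG Ala — nonsynonymous.
Codon 5: GGA Gly / GGA Gly — identical.
Codon 6: GAA Glu / UAC Tyr — nonsynonymous.
Codon 7: AUG Met / AUG Met — identical.
Codon 8: GUC Val / GUG Val — synonymous.
Codon 9: GGA Gly / GGC Gly — synonymous.
Codon 10: CGG Arg / CGA Arg — synonymous.
Nonsynonymous differences: 3 → different protein.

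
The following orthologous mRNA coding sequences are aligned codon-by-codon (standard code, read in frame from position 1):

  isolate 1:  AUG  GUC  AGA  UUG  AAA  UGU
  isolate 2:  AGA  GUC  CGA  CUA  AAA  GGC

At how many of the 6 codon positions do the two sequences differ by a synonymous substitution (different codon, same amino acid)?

2

Codon 1: AUG Met / AGA Arg — nonsynonymous.
Codon 2: GUC Val / GUC Val — identical.
Codon 3: AGA Arg / CGA Arg — synonymous.
Codon 4: UUG Leu / CUA Leu — synonymous.
Codon 5: AAA Lys / AAA Lys — identical.
Codon 6: UGU Cys / GGC Gly — nonsynonymous.
Synonymous differences: 2.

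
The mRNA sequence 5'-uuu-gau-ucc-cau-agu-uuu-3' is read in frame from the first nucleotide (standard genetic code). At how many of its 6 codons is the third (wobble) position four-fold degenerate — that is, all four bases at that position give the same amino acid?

Codon 1 UUU (Phe): third position 2-fold.
Codon 2 GAU (Asp): third position 2-fold.
Codon 3 UCC (Ser): third position 4-fold.
Codon 4 CAU (His): third position 2-fold.
Codon 5 AGU (Ser): third position 2-fold.
Codon 6 UUU (Phe): third position 2-fold.
Four-fold degenerate third positions: 1.

1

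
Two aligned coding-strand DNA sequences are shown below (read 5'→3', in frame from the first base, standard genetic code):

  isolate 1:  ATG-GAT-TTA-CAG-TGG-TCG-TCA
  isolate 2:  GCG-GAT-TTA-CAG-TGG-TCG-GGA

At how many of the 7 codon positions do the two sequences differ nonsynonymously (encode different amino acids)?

2

Codon 1: ATG Met / GCG Ala — nonsynonymous.
Codon 2: GAT Asp / GAT Asp — identical.
Codon 3: TTA Leu / TTA Leu — identical.
Codon 4: CAG Gln / CAG Gln — identical.
Codon 5: TGG Trp / TGG Trp — identical.
Codon 6: TCG Ser / TCG Ser — identical.
Codon 7: TCA Ser / GGA Gly — nonsynonymous.
Nonsynonymous differences: 2.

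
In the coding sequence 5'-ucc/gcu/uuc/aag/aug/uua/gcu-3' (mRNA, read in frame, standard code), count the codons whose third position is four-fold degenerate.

Codon 1 UCC (Ser): third position 4-fold.
Codon 2 GCU (Ala): third position 4-fold.
Codon 3 UUC (Phe): third position 2-fold.
Codon 4 AAG (Lys): third position 2-fold.
Codon 5 AUG (Met): third position 1-fold.
Codon 6 UUA (Leu): third position 2-fold.
Codon 7 GCU (Ala): third position 4-fold.
Four-fold degenerate third positions: 3.

3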